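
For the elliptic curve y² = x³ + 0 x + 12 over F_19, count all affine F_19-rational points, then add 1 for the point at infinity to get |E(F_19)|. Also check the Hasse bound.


Affine points = {(2, 1), (2, 18), (3, 1), (3, 18), (4, 0), (5, 2), (5, 17), (6, 0), (8, 7), (8, 12), (9, 0), (10, 9), (10, 10), (12, 7), (12, 12), (13, 9), (13, 10), (14, 1), (14, 18), (15, 9), (15, 10), (16, 2), (16, 17), (17, 2), (17, 17), (18, 7), (18, 12)}; affine count = 27; |E(F_19)| = 28.

Discriminant check: Δ ∝ 4a³ + 27b² = 4·0³ + 27·12² = 4·0 + 27·144 ≡ 12 (mod 19). Nonzero ⇒ E is nonsingular.
For each x ∈ F_19, compute rhs = x³ + 0·x + 12 mod 19, then count y ∈ F_19 with y² ≡ rhs.
  x = 0: rhs = 12, matching y values: none (0 points).
  x = 1: rhs = 13, matching y values: none (0 points).
  x = 2: rhs = 1, matching y values: 1, 18 (2 points).
  x = 3: rhs = 1, matching y values: 1, 18 (2 points).
  x = 4: rhs = 0, matching y values: 0 (1 points).
  x = 5: rhs = 4, matching y values: 2, 17 (2 points).
  x = 6: rhs = 0, matching y values: 0 (1 points).
  x = 7: rhs = 13, matching y values: none (0 points).
  x = 8: rhs = 11, matching y values: 7, 12 (2 points).
  x = 9: rhs = 0, matching y values: 0 (1 points).
  x = 10: rhs = 5, matching y values: 9, 10 (2 points).
  x = 11: rhs = 13, matching y values: none (0 points).
  x = 12: rhs = 11, matching y values: 7, 12 (2 points).
  x = 13: rhs = 5, matching y values: 9, 10 (2 points).
  x = 14: rhs = 1, matching y values: 1, 18 (2 points).
  x = 15: rhs = 5, matching y values: 9, 10 (2 points).
  x = 16: rhs = 4, matching y values: 2, 17 (2 points).
  x = 17: rhs = 4, matching y values: 2, 17 (2 points).
  x = 18: rhs = 11, matching y values: 7, 12 (2 points).
Total affine count: 27.
Full point count |E(F_19)| = 27 + 1 = 28.
Hasse bound: |28 − (19+1)| = |8| = 8 ≤ 2√19 ≈ 8.7178 ✓.


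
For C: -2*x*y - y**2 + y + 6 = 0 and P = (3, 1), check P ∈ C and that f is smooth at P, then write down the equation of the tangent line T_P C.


Tangent line at P: -2*x - 7*y + 13 = 0.

Step 1: f(3, 1) = 0, so P lies on C.
Step 2: partial derivatives
  f_x(x, y) = -2*y, f_y(x, y) = -2*x - 2*y + 1.
  f_x(P) = -2, f_y(P) = -7 (gradient nonzero, so P is smooth).
Step 3: tangent line at P: -2·(x − 3) + -7·(y − 1) = 0.
Expanding: -2*x - 7*y + 13 = 0.


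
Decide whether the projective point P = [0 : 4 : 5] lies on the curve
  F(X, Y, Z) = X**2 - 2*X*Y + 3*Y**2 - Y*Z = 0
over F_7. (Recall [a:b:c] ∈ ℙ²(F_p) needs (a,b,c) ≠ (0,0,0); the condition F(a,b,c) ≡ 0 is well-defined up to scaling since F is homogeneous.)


F(0,4,5) ≡ 0 (mod 7); P is on the curve.

Evaluate F(0, 4, 5) term-by-term (mod 7).
  X**2 ↦ 1·0·1·1 = 0
  -2*X*Y ↦ -2·0·4·1 = 0
  3*Y**2 ↦ 3·1·16·1 = 48
  -Y*Z ↦ -1·1·4·5 = -20
Sum: F(0, 4, 5) = (0) + (0) + (48) + (-20) = 28.
Reducing mod 7: 28 ≡ 0 (mod 7).
Since F(a, b, c) ≡ 0 (mod 7), P lies on the curve.


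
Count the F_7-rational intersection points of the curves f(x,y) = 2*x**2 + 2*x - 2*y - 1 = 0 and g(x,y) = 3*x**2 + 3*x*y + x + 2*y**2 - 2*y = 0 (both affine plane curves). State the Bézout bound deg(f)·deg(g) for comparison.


Common zeros: ∅; count = 0; Bézout bound = 4.

deg(f) = 2, deg(g) = 2, so Bézout bound = 4.
Scan x ∈ F_7. For each x, list the y ∈ F_7 with f(x, y) ≡ 0 and those with g(x, y) ≡ 0 (mod 7); the common zeros in that column are the intersection.
  x = 0: f ≡ 0 at y ∈ {3}; g ≡ 0 at y ∈ {0, 1}; common: ∅.
  x = 1: f ≡ 0 at y ∈ {5}; g ≡ 0 at y ∈ {1, 2}; common: ∅.
  x = 2: f ≡ 0 at y ∈ {2}; g ≡ 0 at y ∈ {0, 5}; common: ∅.
  x = 3: f ≡ 0 at y ∈ {1}; g ≡ 0 at y ∈ ∅; common: ∅.
  x = 4: f ≡ 0 at y ∈ {2}; g ≡ 0 at y ∈ ∅; common: ∅.
  x = 5: f ≡ 0 at y ∈ {5}; g ≡ 0 at y ∈ ∅; common: ∅.
  x = 6: f ≡ 0 at y ∈ {3}; g ≡ 0 at y ∈ {2, 4}; common: ∅.
Collecting: common zeros = ∅, so the count is 0.
Comparison with the Bézout bound: 0 ≤ 4 = deg(f)·deg(g), as expected for curves with no common component (the affine F_7-count falls short of the bound because intersections may lie at infinity, over extension fields, or carry multiplicity).


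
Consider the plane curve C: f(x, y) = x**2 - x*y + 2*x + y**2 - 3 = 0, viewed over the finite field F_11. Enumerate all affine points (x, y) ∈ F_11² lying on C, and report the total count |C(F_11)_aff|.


Affine F_11-points: {(0, 5), (0, 6), (1, 0), (1, 1), (3, 5), (3, 9), (4, 6), (4, 9), (8, 0), (8, 8), (9, 1), (9, 8)}; count = 12.

For each of the 121 pairs (x, y) ∈ F_11², evaluate f(x, y) mod 11. Record the zeros.
  x = 0: [0↦8, 1↦9, 2↦1, 3↦6, 4↦2, 5↦0, 6↦0, 7↦2, 8↦6, 9↦1, 10↦9]  zeros at y ∈ {5, 6}
  x = 1: [0↦0, 1↦0, 2↦2, 3↦6, 4↦1, 5↦9, 6↦8, 7↦9, 8↦1, 9↦6, 10↦2]  zeros at y ∈ {0, 1}
  x = 2: [0↦5, 1↦4, 2↦5, 3↦8, 4↦2, 5↦9, 6↦7, 7↦7, 8↦9, 9↦2, 10↦8]  zeros at y ∈ ∅
  x = 3: [0↦1, 1↦10, 2↦10, 3↦1, 4↦5, 5↦0, 6↦8, 7↦7, 8↦8, 9↦0, 10↦5]  zeros at y ∈ {5, 9}
  x = 4: [0↦10, 1↦7, 2↦6, 3↦7, 4↦10, 5↦4, 6↦0, 7↦9, 8↦9, 9↦0, 10↦4]  zeros at y ∈ {6, 9}
  x = 5: [0↦10, 1↦6, 2↦4, 3↦4, 4↦6, 5↦10, 6↦5, 7↦2, 8↦1, 9↦2, 10↦5]  zeros at y ∈ ∅
  x = 6: [0↦1, 1↦7, 2↦4, 3↦3, 4↦4, 5↦7, 6↦1, 7↦8, 8↦6, 9↦6, 10↦8]  zeros at y ∈ ∅
  x = 7: [0↦5, 1↦10, 2↦6, 3↦4, 4↦4, 5↦6, 6↦10, 7↦5, 8↦2, 9↦1, 10↦2]  zeros at y ∈ ∅
  x = 8: [0↦0, 1↦4, 2↦10, 3↦7, 4↦6, 5↦7, 6↦10, 7↦4, 8↦0, 9↦9, 10↦9]  zeros at y ∈ {0, 8}
  x = 9: [0↦8, 1↦0, 2↦5, 3↦1, 4↦10, 5↦10, 6↦1, 7↦5, 8↦0, 9↦8, 10↦7]  zeros at y ∈ {1, 8}
  x = 10: [0↦7, 1↦9, 2↦2, 3↦8, 4↦5, 5↦4, 6↦5, 7↦8, 8↦2, 9↦9, 10↦7]  zeros at y ∈ ∅
Collecting zeros: affine points = {(0, 5), (0, 6), (1, 0), (1, 1), (3, 5), (3, 9), (4, 6), (4, 9), (8, 0), (8, 8), (9, 1), (9, 8)}.
Total count |C(F_11)_aff| = 12.


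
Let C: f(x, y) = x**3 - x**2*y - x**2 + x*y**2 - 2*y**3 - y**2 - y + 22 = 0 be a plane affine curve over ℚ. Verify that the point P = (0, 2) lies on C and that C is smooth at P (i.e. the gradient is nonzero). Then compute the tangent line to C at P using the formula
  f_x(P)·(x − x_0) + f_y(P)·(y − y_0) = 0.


Tangent line at P: 4*x - 29*y + 58 = 0.

Step 1: f(0, 2) = 0, so P lies on C.
Step 2: partial derivatives
  f_x(x, y) = 3*x**2 - 2*x*y - 2*x + y**2, f_y(x, y) = -x**2 + 2*x*y - 6*y**2 - 2*y - 1.
  f_x(P) = 4, f_y(P) = -29 (gradient nonzero, so P is smooth).
Step 3: tangent line at P: 4·(x − 0) + -29·(y − 2) = 0.
Expanding: 4*x - 29*y + 58 = 0.


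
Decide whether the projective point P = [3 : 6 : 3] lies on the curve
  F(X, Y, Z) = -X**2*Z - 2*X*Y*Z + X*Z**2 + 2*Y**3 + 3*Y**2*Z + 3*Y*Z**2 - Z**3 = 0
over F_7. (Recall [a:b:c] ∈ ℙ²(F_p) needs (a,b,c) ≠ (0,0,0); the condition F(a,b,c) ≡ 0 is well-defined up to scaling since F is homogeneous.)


F(3,6,3) ≡ 6 (mod 7); P is NOT on the curve.

Evaluate F(3, 6, 3) term-by-term (mod 7).
  -X**2*Z ↦ -1·9·1·3 = -27
  -2*X*Y*Z ↦ -2·3·6·3 = -108
  X*Z**2 ↦ 1·3·1·9 = 27
  2*Y**3 ↦ 2·1·216·1 = 432
  3*Y**2*Z ↦ 3·1·36·3 = 324
  3*Y*Z**2 ↦ 3·1·6·9 = 162
  -Z**3 ↦ -1·1·1·27 = -27
Sum: F(3, 6, 3) = (-27) + (-108) + (27) + (432) + (324) + (162) + (-27) = 783.
Reducing mod 7: 783 ≡ 6 (mod 7).
Since F(a, b, c) ≡ 6 ≠ 0 (mod 7), P does NOT lie on the curve.


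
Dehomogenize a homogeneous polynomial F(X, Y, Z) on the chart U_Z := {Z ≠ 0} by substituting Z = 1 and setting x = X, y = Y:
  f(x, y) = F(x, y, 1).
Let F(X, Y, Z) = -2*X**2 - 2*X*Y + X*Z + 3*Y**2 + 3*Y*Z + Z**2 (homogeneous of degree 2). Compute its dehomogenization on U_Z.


f(x, y) = -2*x**2 - 2*x*y + x + 3*y**2 + 3*y + 1

On U_Z we set Z = 1. Each monomial c·X^i·Y^j·Z^k in F becomes c·x^i·y^j·1^k = c·x^i·y^j.
Substituting Z = 1: F(X, Y, 1) = -2*x**2 - 2*x*y + x + 3*y**2 + 3*y + 1.
Note: deg(f) ≤ deg(F) = 2; strict inequality happens when F is divisible by Z (lost terms).


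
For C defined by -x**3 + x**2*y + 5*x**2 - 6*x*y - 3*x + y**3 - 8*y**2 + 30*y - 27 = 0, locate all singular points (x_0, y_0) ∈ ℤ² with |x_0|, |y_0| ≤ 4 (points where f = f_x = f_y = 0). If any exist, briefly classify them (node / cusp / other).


Singular points: {(3, 3)}; classification: node.

Compute partial derivatives:
  f_x = -3*x**2 + 2*x*y + 10*x - 6*y - 3.
  f_y = x**2 - 6*x + 3*y**2 - 16*y + 30.
Scan x_0 ∈ {−4, ..., 4}. For each x_0, f_y(x_0, y) is a polynomial in y; find its integer roots y ∈ {−4, ..., 4}, then test f_x and f at those candidates.
  x = -4: f_y(-4, y) = 3*y**2 - 16*y + 70; no integer root y with |y| ≤ 4.
  x = -3: f_y(-3, y) = 3*y**2 - 16*y + 57; no integer root y with |y| ≤ 4.
  x = -2: f_y(-2, y) = 3*y**2 - 16*y + 46; no integer root y with |y| ≤ 4.
  x = -1: f_y(-1, y) = 3*y**2 - 16*y + 37; no integer root y with |y| ≤ 4.
  x = 0: f_y(0, y) = 3*y**2 - 16*y + 30; no integer root y with |y| ≤ 4.
  x = 1: f_y(1, y) = 3*y**2 - 16*y + 25; no integer root y with |y| ≤ 4.
  x = 2: f_y(2, y) = 3*y**2 - 16*y + 22; no integer root y with |y| ≤ 4.
  x = 3: f_y(3, y) = 3*y**2 - 16*y + 21; vanishes at y ∈ {3}. (3, 3): f_x = 0, f = 0 — SINGULAR.
  x = 4: f_y(4, y) = 3*y**2 - 16*y + 22; no integer root y with |y| ≤ 4.
Only singular point on the grid: (3, 3).
Classify: substitute x = 3 + u, y = 3 + v and expand: f = -u**3 + u**2*v - u**2 + v**3 + v**2.
No constant or linear terms (consistent with a singular point). Quadratic part: -u**2 + v**2. Cubic part: -u**3 + u**2*v + v**3.
The quadratic part v**2 - u**2 = (v − u)(v + u) splits into two distinct linear factors, so there are two distinct tangent lines y − 3 = ±(x − 3) — this is a node (ordinary double point).
Classification: node.


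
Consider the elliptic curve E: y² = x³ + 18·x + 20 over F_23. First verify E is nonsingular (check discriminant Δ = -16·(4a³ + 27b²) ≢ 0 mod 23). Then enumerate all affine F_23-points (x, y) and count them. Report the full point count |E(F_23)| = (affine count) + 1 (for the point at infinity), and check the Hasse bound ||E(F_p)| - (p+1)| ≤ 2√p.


Affine points = {(1, 4), (1, 19), (2, 8), (2, 15), (3, 3), (3, 20), (4, 8), (4, 15), (7, 11), (7, 12), (8, 3), (8, 20), (10, 2), (10, 21), (11, 10), (11, 13), (12, 3), (12, 20), (13, 6), (13, 17), (14, 7), (14, 16), (15, 10), (15, 13), (17, 8), (17, 15), (18, 9), (18, 14), (20, 10), (20, 13), (22, 1), (22, 22)}; affine count = 32; |E(F_23)| = 33.

Discriminant check: Δ ∝ 4a³ + 27b² = 4·18³ + 27·20² = 4·5832 + 27·400 ≡ 19 (mod 23). Nonzero ⇒ E is nonsingular.
For each x ∈ F_23, compute rhs = x³ + 18·x + 20 mod 23, then count y ∈ F_23 with y² ≡ rhs.
  x = 0: rhs = 20, matching y values: none (0 points).
  x = 1: rhs = 16, matching y values: 4, 19 (2 points).
  x = 2: rhs = 18, matching y values: 8, 15 (2 points).
  x = 3: rhs = 9, matching y values: 3, 20 (2 points).
  x = 4: rhs = 18, matching y values: 8, 15 (2 points).
  x = 5: rhs = 5, matching y values: none (0 points).
  x = 6: rhs = 22, matching y values: none (0 points).
  x = 7: rhs = 6, matching y values: 11, 12 (2 points).
  x = 8: rhs = 9, matching y values: 3, 20 (2 points).
  x = 9: rhs = 14, matching y values: none (0 points).
  x = 10: rhs = 4, matching y values: 2, 21 (2 points).
  x = 11: rhs = 8, matching y values: 10, 13 (2 points).
  x = 12: rhs = 9, matching y values: 3, 20 (2 points).
  x = 13: rhs = 13, matching y values: 6, 17 (2 points).
  x = 14: rhs = 3, matching y values: 7, 16 (2 points).
  x = 15: rhs = 8, matching y values: 10, 13 (2 points).
  x = 16: rhs = 11, matching y values: none (0 points).
  x = 17: rhs = 18, matching y values: 8, 15 (2 points).
  x = 18: rhs = 12, matching y values: 9, 14 (2 points).
  x = 19: rhs = 22, matching y values: none (0 points).
  x = 20: rhs = 8, matching y values: 10, 13 (2 points).
  x = 21: rhs = 22, matching y values: none (0 points).
  x = 22: rhs = 1, matching y values: 1, 22 (2 points).
Total affine count: 32.
Full point count |E(F_23)| = 32 + 1 = 33.
Hasse bound: |33 − (23+1)| = |9| = 9 ≤ 2√23 ≈ 9.5917 ✓.


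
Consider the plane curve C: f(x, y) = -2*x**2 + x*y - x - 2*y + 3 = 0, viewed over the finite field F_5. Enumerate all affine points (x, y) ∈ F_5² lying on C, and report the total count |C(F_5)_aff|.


Affine F_5-points: {(0, 4), (1, 0), (3, 3), (4, 4)}; count = 4.

For each of the 25 pairs (x, y) ∈ F_5², evaluate f(x, y) mod 5. Record the zeros.
  x = 0: [0↦3, 1↦1, 2↦4, 3↦2, 4↦0]  zeros at y ∈ {4}
  x = 1: [0↦0, 1↦4, 2↦3, 3↦2, 4↦1]  zeros at y ∈ {0}
  x = 2: [0↦3, 1↦3, 2↦3, 3↦3, 4↦3]  zeros at y ∈ ∅
  x = 3: [0↦2, 1↦3, 2↦4, 3↦0, 4↦1]  zeros at y ∈ {3}
  x = 4: [0↦2, 1↦4, 2↦1, 3↦3, 4↦0]  zeros at y ∈ {4}
Collecting zeros: affine points = {(0, 4), (1, 0), (3, 3), (4, 4)}.
Total count |C(F_5)_aff| = 4.


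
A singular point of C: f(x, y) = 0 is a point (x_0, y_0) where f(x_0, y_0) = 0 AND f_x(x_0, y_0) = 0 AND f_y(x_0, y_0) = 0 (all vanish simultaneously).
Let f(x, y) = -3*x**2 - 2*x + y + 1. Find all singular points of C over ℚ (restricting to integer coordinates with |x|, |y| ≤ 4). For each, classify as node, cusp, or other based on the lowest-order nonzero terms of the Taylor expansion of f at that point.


No singular points in the scanned grid; C is smooth there.

Compute partial derivatives:
  f_x = -6*x - 2.
  f_y = 1.
f_y = 1 is a nonzero constant, so f_y never vanishes: no point (x, y) can satisfy f = f_x = f_y = 0. In particular no (x, y) ∈ {−4, ..., 4}² is singular; the curve is smooth.


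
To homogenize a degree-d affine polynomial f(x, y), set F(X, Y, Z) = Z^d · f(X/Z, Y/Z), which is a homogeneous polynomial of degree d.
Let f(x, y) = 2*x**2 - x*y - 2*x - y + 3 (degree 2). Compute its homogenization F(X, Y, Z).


F(X, Y, Z) = 2*X**2 - X*Y - 2*X*Z - Y*Z + 3*Z**2

deg(f) = 2.
Substitute x = X/Z, y = Y/Z into f, then multiply by Z^2.
  monomial 2·x^2·y^0 ↦ 2·X^2·Y^0·Z^0.
  monomial -1·x^1·y^1 ↦ -1·X^1·Y^1·Z^0.
  monomial -2·x^1·y^0 ↦ -2·X^1·Y^0·Z^1.
  monomial -1·x^0·y^1 ↦ -1·X^0·Y^1·Z^1.
  monomial 3·x^0·y^0 ↦ 3·X^0·Y^0·Z^2.
Collecting: F(X, Y, Z) = 2*X**2 - X*Y - 2*X*Z - Y*Z + 3*Z**2.


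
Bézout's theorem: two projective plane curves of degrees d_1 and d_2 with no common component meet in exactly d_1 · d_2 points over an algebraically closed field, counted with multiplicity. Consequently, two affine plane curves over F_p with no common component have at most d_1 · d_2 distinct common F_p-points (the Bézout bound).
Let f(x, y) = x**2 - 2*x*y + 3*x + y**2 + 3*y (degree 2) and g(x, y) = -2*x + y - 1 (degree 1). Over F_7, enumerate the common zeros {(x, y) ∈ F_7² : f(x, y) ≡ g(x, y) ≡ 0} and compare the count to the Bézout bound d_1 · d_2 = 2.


Common zeros: {(5, 4)}; count = 1; Bézout bound = 2.

deg(f) = 2, deg(g) = 1, so Bézout bound = 2.
Scan x ∈ F_7. For each x, list the y ∈ F_7 with f(x, y) ≡ 0 and those with g(x, y) ≡ 0 (mod 7); the common zeros in that column are the intersection.
  x = 0: f ≡ 0 at y ∈ {0, 4}; g ≡ 0 at y ∈ {1}; common: ∅.
  x = 1: f ≡ 0 at y ∈ ∅; g ≡ 0 at y ∈ {3}; common: ∅.
  x = 2: f ≡ 0 at y ∈ ∅; g ≡ 0 at y ∈ {5}; common: ∅.
  x = 3: f ≡ 0 at y ∈ {5}; g ≡ 0 at y ∈ {0}; common: ∅.
  x = 4: f ≡ 0 at y ∈ {0, 5}; g ≡ 0 at y ∈ {2}; common: ∅.
  x = 5: f ≡ 0 at y ∈ {3, 4}; g ≡ 0 at y ∈ {4}; common: {4}.
  x = 6: f ≡ 0 at y ∈ ∅; g ≡ 0 at y ∈ {6}; common: ∅.
Collecting: common zeros = {(5, 4)}, so the count is 1.
Comparison with the Bézout bound: 1 ≤ 2 = deg(f)·deg(g), as expected for curves with no common component (the affine F_7-count falls short of the bound because intersections may lie at infinity, over extension fields, or carry multiplicity).


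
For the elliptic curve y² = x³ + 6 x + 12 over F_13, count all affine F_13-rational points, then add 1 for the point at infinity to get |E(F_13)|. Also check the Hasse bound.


Affine points = {(0, 5), (0, 8), (4, 3), (4, 10), (6, 2), (6, 11), (8, 0)}; affine count = 7; |E(F_13)| = 8.

Discriminant check: Δ ∝ 4a³ + 27b² = 4·6³ + 27·12² = 4·216 + 27·144 ≡ 7 (mod 13). Nonzero ⇒ E is nonsingular.
For each x ∈ F_13, compute rhs = x³ + 6·x + 12 mod 13, then count y ∈ F_13 with y² ≡ rhs.
  x = 0: rhs = 12, matching y values: 5, 8 (2 points).
  x = 1: rhs = 6, matching y values: none (0 points).
  x = 2: rhs = 6, matching y values: none (0 points).
  x = 3: rhs = 5, matching y values: none (0 points).
  x = 4: rhs = 9, matching y values: 3, 10 (2 points).
  x = 5: rhs = 11, matching y values: none (0 points).
  x = 6: rhs = 4, matching y values: 2, 11 (2 points).
  x = 7: rhs = 7, matching y values: none (0 points).
  x = 8: rhs = 0, matching y values: 0 (1 points).
  x = 9: rhs = 2, matching y values: none (0 points).
  x = 10: rhs = 6, matching y values: none (0 points).
  x = 11: rhs = 5, matching y values: none (0 points).
  x = 12: rhs = 5, matching y values: none (0 points).
Total affine count: 7.
Full point count |E(F_13)| = 7 + 1 = 8.
Hasse bound: |8 − (13+1)| = |-6| = 6 ≤ 2√13 ≈ 7.2111 ✓.


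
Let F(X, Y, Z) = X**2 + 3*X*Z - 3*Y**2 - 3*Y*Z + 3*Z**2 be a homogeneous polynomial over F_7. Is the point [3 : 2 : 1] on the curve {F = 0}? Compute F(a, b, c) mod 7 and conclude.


F(3,2,1) ≡ 3 (mod 7); P is NOT on the curve.

Evaluate F(3, 2, 1) term-by-term (mod 7).
  X**2 ↦ 1·9·1·1 = 9
  3*X*Z ↦ 3·3·1·1 = 9
  -3*Y**2 ↦ -3·1·4·1 = -12
  -3*Y*Z ↦ -3·1·2·1 = -6
  3*Z**2 ↦ 3·1·1·1 = 3
Sum: F(3, 2, 1) = (9) + (9) + (-12) + (-6) + (3) = 3.
Reducing mod 7: 3 ≡ 3 (mod 7).
Since F(a, b, c) ≡ 3 ≠ 0 (mod 7), P does NOT lie on the curve.


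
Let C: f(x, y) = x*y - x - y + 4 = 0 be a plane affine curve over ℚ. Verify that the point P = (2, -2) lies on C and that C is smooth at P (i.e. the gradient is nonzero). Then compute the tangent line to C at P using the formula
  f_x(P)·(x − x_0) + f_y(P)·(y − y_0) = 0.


Tangent line at P: -3*x + y + 8 = 0.

Step 1: f(2, -2) = 0, so P lies on C.
Step 2: partial derivatives
  f_x(x, y) = y - 1, f_y(x, y) = x - 1.
  f_x(P) = -3, f_y(P) = 1 (gradient nonzero, so P is smooth).
Step 3: tangent line at P: -3·(x − 2) + 1·(y − -2) = 0.
Expanding: -3*x + y + 8 = 0.


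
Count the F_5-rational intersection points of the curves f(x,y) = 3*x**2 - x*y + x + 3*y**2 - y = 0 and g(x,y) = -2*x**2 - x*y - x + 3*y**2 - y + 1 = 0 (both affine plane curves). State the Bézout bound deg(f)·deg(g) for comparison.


Common zeros: {(3, 0), (3, 3)}; count = 2; Bézout bound = 4.

deg(f) = 2, deg(g) = 2, so Bézout bound = 4.
Scan x ∈ F_5. For each x, list the y ∈ F_5 with f(x, y) ≡ 0 and those with g(x, y) ≡ 0 (mod 5); the common zeros in that column are the intersection.
  x = 0: f ≡ 0 at y ∈ {0, 2}; g ≡ 0 at y ∈ {3, 4}; common: ∅.
  x = 1: f ≡ 0 at y ∈ {1, 3}; g ≡ 0 at y ∈ ∅; common: ∅.
  x = 2: f ≡ 0 at y ∈ {2, 4}; g ≡ 0 at y ∈ ∅; common: ∅.
  x = 3: f ≡ 0 at y ∈ {0, 3}; g ≡ 0 at y ∈ {0, 3}; common: {0, 3}.
  x = 4: f ≡ 0 at y ∈ {1, 4}; g ≡ 0 at y ∈ {0}; common: ∅.
Collecting: common zeros = {(3, 0), (3, 3)}, so the count is 2.
Comparison with the Bézout bound: 2 ≤ 4 = deg(f)·deg(g), as expected for curves with no common component (the affine F_5-count falls short of the bound because intersections may lie at infinity, over extension fields, or carry multiplicity).


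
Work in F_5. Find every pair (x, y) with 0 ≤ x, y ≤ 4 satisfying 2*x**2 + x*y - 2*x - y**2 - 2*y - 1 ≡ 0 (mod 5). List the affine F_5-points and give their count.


Affine F_5-points: {(0, 4), (3, 3), (4, 3), (4, 4)}; count = 4.

For each of the 25 pairs (x, y) ∈ F_5², evaluate f(x, y) mod 5. Record the zeros.
  x = 0: [0↦4, 1↦1, 2↦1, 3↦4, 4↦0]  zeros at y ∈ {4}
  x = 1: [0↦4, 1↦2, 2↦3, 3↦2, 4↦4]  zeros at y ∈ ∅
  x = 2: [0↦3, 1↦2, 2↦4, 3↦4, 4↦2]  zeros at y ∈ ∅
  x = 3: [0↦1, 1↦1, 2↦4, 3↦0, 4↦4]  zeros at y ∈ {3}
  x = 4: [0↦3, 1↦4, 2↦3, 3↦0, 4↦0]  zeros at y ∈ {3, 4}
Collecting zeros: affine points = {(0, 4), (3, 3), (4, 3), (4, 4)}.
Total count |C(F_5)_aff| = 4.


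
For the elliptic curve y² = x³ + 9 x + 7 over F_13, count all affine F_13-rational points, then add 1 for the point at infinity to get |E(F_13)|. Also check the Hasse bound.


Affine points = {(1, 2), (1, 11), (3, 3), (3, 10), (4, 4), (4, 9), (6, 2), (6, 11), (7, 6), (7, 7), (12, 6), (12, 7)}; affine count = 12; |E(F_13)| = 13.

Discriminant check: Δ ∝ 4a³ + 27b² = 4·9³ + 27·7² = 4·729 + 27·49 ≡ 1 (mod 13). Nonzero ⇒ E is nonsingular.
For each x ∈ F_13, compute rhs = x³ + 9·x + 7 mod 13, then count y ∈ F_13 with y² ≡ rhs.
  x = 0: rhs = 7, matching y values: none (0 points).
  x = 1: rhs = 4, matching y values: 2, 11 (2 points).
  x = 2: rhs = 7, matching y values: none (0 points).
  x = 3: rhs = 9, matching y values: 3, 10 (2 points).
  x = 4: rhs = 3, matching y values: 4, 9 (2 points).
  x = 5: rhs = 8, matching y values: none (0 points).
  x = 6: rhs = 4, matching y values: 2, 11 (2 points).
  x = 7: rhs = 10, matching y values: 6, 7 (2 points).
  x = 8: rhs = 6, matching y values: none (0 points).
  x = 9: rhs = 11, matching y values: none (0 points).
  x = 10: rhs = 5, matching y values: none (0 points).
  x = 11: rhs = 7, matching y values: none (0 points).
  x = 12: rhs = 10, matching y values: 6, 7 (2 points).
Total affine count: 12.
Full point count |E(F_13)| = 12 + 1 = 13.
Hasse bound: |13 − (13+1)| = |-1| = 1 ≤ 2√13 ≈ 7.2111 ✓.


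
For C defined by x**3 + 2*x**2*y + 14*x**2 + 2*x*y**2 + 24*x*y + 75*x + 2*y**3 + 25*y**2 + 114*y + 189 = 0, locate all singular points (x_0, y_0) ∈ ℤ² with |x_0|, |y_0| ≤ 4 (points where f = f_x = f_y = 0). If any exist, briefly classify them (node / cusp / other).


Singular points: {(-3, -3)}; classification: node.

Compute partial derivatives:
  f_x = 3*x**2 + 4*x*y + 28*x + 2*y**2 + 24*y + 75.
  f_y = 2*x**2 + 4*x*y + 24*x + 6*y**2 + 50*y + 114.
Scan x_0 ∈ {−4, ..., 4}. For each x_0, f_y(x_0, y) is a polynomial in y; find its integer roots y ∈ {−4, ..., 4}, then test f_x and f at those candidates.
  x = -4: f_y(-4, y) = 6*y**2 + 34*y + 50; no integer root y with |y| ≤ 4.
  x = -3: f_y(-3, y) = 6*y**2 + 38*y + 60; vanishes at y ∈ {-3}. (-3, -3): f_x = 0, f = 0 — SINGULAR.
  x = -2: f_y(-2, y) = 6*y**2 + 42*y + 74; no integer root y with |y| ≤ 4.
  x = -1: f_y(-1, y) = 6*y**2 + 46*y + 92; no integer root y with |y| ≤ 4.
  x = 0: f_y(0, y) = 6*y**2 + 50*y + 114; no integer root y with |y| ≤ 4.
  x = 1: f_y(1, y) = 6*y**2 + 54*y + 140; no integer root y with |y| ≤ 4.
  x = 2: f_y(2, y) = 6*y**2 + 58*y + 170; no integer root y with |y| ≤ 4.
  x = 3: f_y(3, y) = 6*y**2 + 62*y + 204; no integer root y with |y| ≤ 4.
  x = 4: f_y(4, y) = 6*y**2 + 66*y + 242; no integer root y with |y| ≤ 4.
Only singular point on the grid: (-3, -3).
Classify: substitute x = -3 + u, y = -3 + v and expand: f = u**3 + 2*u**2*v - u**2 + 2*u*v**2 + 2*v**3 + v**2.
No constant or linear terms (consistent with a singular point). Quadratic part: -u**2 + v**2. Cubic part: u**3 + 2*u**2*v + 2*u*v**2 + 2*v**3.
The quadratic part v**2 - u**2 = (v − u)(v + u) splits into two distinct linear factors, so there are two distinct tangent lines y − -3 = ±(x − -3) — this is a node (ordinary double point).
Classification: node.


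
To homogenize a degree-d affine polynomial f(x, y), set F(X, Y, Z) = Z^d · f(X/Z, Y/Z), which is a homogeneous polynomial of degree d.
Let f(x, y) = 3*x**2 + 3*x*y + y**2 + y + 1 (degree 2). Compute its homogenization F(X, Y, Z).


F(X, Y, Z) = 3*X**2 + 3*X*Y + Y**2 + Y*Z + Z**2

deg(f) = 2.
Substitute x = X/Z, y = Y/Z into f, then multiply by Z^2.
  monomial 3·x^2·y^0 ↦ 3·X^2·Y^0·Z^0.
  monomial 3·x^1·y^1 ↦ 3·X^1·Y^1·Z^0.
  monomial 1·x^0·y^2 ↦ 1·X^0·Y^2·Z^0.
  monomial 1·x^0·y^1 ↦ 1·X^0·Y^1·Z^1.
  monomial 1·x^0·y^0 ↦ 1·X^0·Y^0·Z^2.
Collecting: F(X, Y, Z) = 3*X**2 + 3*X*Y + Y**2 + Y*Z + Z**2.


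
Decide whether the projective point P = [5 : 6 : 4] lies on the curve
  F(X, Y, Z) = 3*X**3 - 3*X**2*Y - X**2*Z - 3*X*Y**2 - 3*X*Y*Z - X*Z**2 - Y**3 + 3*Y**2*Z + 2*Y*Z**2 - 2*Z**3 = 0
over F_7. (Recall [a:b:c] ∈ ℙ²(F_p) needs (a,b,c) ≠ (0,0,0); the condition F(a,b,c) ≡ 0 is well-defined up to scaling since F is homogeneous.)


F(5,6,4) ≡ 0 (mod 7); P is on the curve.

Evaluate F(5, 6, 4) term-by-term (mod 7).
  3*X**3 ↦ 3·125·1·1 = 375
  -3*X**2*Y ↦ -3·25·6·1 = -450
  -X**2*Z ↦ -1·25·1·4 = -100
  -3*X*Y**2 ↦ -3·5·36·1 = -540
  -3*X*Y*Z ↦ -3·5·6·4 = -360
  -X*Z**2 ↦ -1·5·1·16 = -80
  -Y**3 ↦ -1·1·216·1 = -216
  3*Y**2*Z ↦ 3·1·36·4 = 432
  2*Y*Z**2 ↦ 2·1·6·16 = 192
  -2*Z**3 ↦ -2·1·1·64 = -128
Sum: F(5, 6, 4) = (375) + (-450) + (-100) + (-540) + (-360) + (-80) + (-216) + (432) + (192) + (-128) = -875.
Reducing mod 7: -875 ≡ 0 (mod 7).
Since F(a, b, c) ≡ 0 (mod 7), P lies on the curve.


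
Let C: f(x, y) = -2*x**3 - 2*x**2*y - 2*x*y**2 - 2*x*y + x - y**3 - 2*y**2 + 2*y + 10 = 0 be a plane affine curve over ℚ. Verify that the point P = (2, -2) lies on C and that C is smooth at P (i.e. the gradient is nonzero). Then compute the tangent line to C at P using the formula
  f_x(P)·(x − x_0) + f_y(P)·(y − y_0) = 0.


Tangent line at P: -11*x + 2*y + 26 = 0.

Step 1: f(2, -2) = 0, so P lies on C.
Step 2: partial derivatives
  f_x(x, y) = -6*x**2 - 4*x*y - 2*y**2 - 2*y + 1, f_y(x, y) = -2*x**2 - 4*x*y - 2*x - 3*y**2 - 4*y + 2.
  f_x(P) = -11, f_y(P) = 2 (gradient nonzero, so P is smooth).
Step 3: tangent line at P: -11·(x − 2) + 2·(y − -2) = 0.
Expanding: -11*x + 2*y + 26 = 0.


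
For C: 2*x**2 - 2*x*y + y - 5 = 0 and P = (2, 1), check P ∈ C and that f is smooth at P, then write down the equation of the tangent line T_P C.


Tangent line at P: 6*x - 3*y - 9 = 0.

Step 1: f(2, 1) = 0, so P lies on C.
Step 2: partial derivatives
  f_x(x, y) = 4*x - 2*y, f_y(x, y) = 1 - 2*x.
  f_x(P) = 6, f_y(P) = -3 (gradient nonzero, so P is smooth).
Step 3: tangent line at P: 6·(x − 2) + -3·(y − 1) = 0.
Expanding: 6*x - 3*y - 9 = 0.


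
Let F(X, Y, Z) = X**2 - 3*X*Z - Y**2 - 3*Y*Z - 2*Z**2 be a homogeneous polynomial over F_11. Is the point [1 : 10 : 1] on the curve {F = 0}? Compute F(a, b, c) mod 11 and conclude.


F(1,10,1) ≡ 9 (mod 11); P is NOT on the curve.

Evaluate F(1, 10, 1) term-by-term (mod 11).
  X**2 ↦ 1·1·1·1 = 1
  -3*X*Z ↦ -3·1·1·1 = -3
  -Y**2 ↦ -1·1·100·1 = -100
  -3*Y*Z ↦ -3·1·10·1 = -30
  -2*Z**2 ↦ -2·1·1·1 = -2
Sum: F(1, 10, 1) = (1) + (-3) + (-100) + (-30) + (-2) = -134.
Reducing mod 11: -134 ≡ 9 (mod 11).
Since F(a, b, c) ≡ 9 ≠ 0 (mod 11), P does NOT lie on the curve.


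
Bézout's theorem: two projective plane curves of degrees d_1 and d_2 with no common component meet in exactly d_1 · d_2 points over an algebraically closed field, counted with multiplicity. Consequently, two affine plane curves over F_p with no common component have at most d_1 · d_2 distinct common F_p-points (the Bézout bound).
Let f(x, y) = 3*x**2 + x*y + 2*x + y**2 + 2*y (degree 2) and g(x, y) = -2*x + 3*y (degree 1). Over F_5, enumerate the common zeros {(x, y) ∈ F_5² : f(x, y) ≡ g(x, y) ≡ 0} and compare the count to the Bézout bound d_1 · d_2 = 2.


Common zeros: {(0, 0)}; count = 1; Bézout bound = 2.

deg(f) = 2, deg(g) = 1, so Bézout bound = 2.
Scan x ∈ F_5. For each x, list the y ∈ F_5 with f(x, y) ≡ 0 and those with g(x, y) ≡ 0 (mod 5); the common zeros in that column are the intersection.
  x = 0: f ≡ 0 at y ∈ {0, 3}; g ≡ 0 at y ∈ {0}; common: {0}.
  x = 1: f ≡ 0 at y ∈ {0, 2}; g ≡ 0 at y ∈ {4}; common: ∅.
  x = 2: f ≡ 0 at y ∈ ∅; g ≡ 0 at y ∈ {3}; common: ∅.
  x = 3: f ≡ 0 at y ∈ ∅; g ≡ 0 at y ∈ {2}; common: ∅.
  x = 4: f ≡ 0 at y ∈ ∅; g ≡ 0 at y ∈ {1}; common: ∅.
Collecting: common zeros = {(0, 0)}, so the count is 1.
Comparison with the Bézout bound: 1 ≤ 2 = deg(f)·deg(g), as expected for curves with no common component (the affine F_5-count falls short of the bound because intersections may lie at infinity, over extension fields, or carry multiplicity).


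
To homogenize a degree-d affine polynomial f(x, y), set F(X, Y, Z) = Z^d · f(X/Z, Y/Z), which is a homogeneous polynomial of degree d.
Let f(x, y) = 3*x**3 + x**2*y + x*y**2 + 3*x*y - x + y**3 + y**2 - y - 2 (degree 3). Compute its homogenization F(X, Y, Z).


F(X, Y, Z) = 3*X**3 + X**2*Y + X*Y**2 + 3*X*Y*Z - X*Z**2 + Y**3 + Y**2*Z - Y*Z**2 - 2*Z**3

deg(f) = 3.
Substitute x = X/Z, y = Y/Z into f, then multiply by Z^3.
  monomial 3·x^3·y^0 ↦ 3·X^3·Y^0·Z^0.
  monomial 1·x^2·y^1 ↦ 1·X^2·Y^1·Z^0.
  monomial 1·x^1·y^2 ↦ 1·X^1·Y^2·Z^0.
  monomial 3·x^1·y^1 ↦ 3·X^1·Y^1·Z^1.
  monomial -1·x^1·y^0 ↦ -1·X^1·Y^0·Z^2.
  monomial 1·x^0·y^3 ↦ 1·X^0·Y^3·Z^0.
  monomial 1·x^0·y^2 ↦ 1·X^0·Y^2·Z^1.
  monomial -1·x^0·y^1 ↦ -1·X^0·Y^1·Z^2.
  monomial -2·x^0·y^0 ↦ -2·X^0·Y^0·Z^3.
Collecting: F(X, Y, Z) = 3*X**3 + X**2*Y + X*Y**2 + 3*X*Y*Z - X*Z**2 + Y**3 + Y**2*Z - Y*Z**2 - 2*Z**3.


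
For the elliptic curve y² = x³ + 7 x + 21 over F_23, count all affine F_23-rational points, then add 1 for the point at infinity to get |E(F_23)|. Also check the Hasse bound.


Affine points = {(1, 11), (1, 12), (3, 0), (6, 7), (6, 16), (9, 10), (9, 13), (11, 7), (11, 16), (12, 4), (12, 19), (13, 3), (13, 20), (17, 4), (17, 19), (22, 6), (22, 17)}; affine count = 17; |E(F_23)| = 18.

Discriminant check: Δ ∝ 4a³ + 27b² = 4·7³ + 27·21² = 4·343 + 27·441 ≡ 8 (mod 23). Nonzero ⇒ E is nonsingular.
For each x ∈ F_23, compute rhs = x³ + 7·x + 21 mod 23, then count y ∈ F_23 with y² ≡ rhs.
  x = 0: rhs = 21, matching y values: none (0 points).
  x = 1: rhs = 6, matching y values: 11, 12 (2 points).
  x = 2: rhs = 20, matching y values: none (0 points).
  x = 3: rhs = 0, matching y values: 0 (1 points).
  x = 4: rhs = 21, matching y values: none (0 points).
  x = 5: rhs = 20, matching y values: none (0 points).
  x = 6: rhs = 3, matching y values: 7, 16 (2 points).
  x = 7: rhs = 22, matching y values: none (0 points).
  x = 8: rhs = 14, matching y values: none (0 points).
  x = 9: rhs = 8, matching y values: 10, 13 (2 points).
  x = 10: rhs = 10, matching y values: none (0 points).
  x = 11: rhs = 3, matching y values: 7, 16 (2 points).
  x = 12: rhs = 16, matching y values: 4, 19 (2 points).
  x = 13: rhs = 9, matching y values: 3, 20 (2 points).
  x = 14: rhs = 11, matching y values: none (0 points).
  x = 15: rhs = 5, matching y values: none (0 points).
  x = 16: rhs = 20, matching y values: none (0 points).
  x = 17: rhs = 16, matching y values: 4, 19 (2 points).
  x = 18: rhs = 22, matching y values: none (0 points).
  x = 19: rhs = 21, matching y values: none (0 points).
  x = 20: rhs = 19, matching y values: none (0 points).
  x = 21: rhs = 22, matching y values: none (0 points).
  x = 22: rhs = 13, matching y values: 6, 17 (2 points).
Total affine count: 17.
Full point count |E(F_23)| = 17 + 1 = 18.
Hasse bound: |18 − (23+1)| = |-6| = 6 ≤ 2√23 ≈ 9.5917 ✓.


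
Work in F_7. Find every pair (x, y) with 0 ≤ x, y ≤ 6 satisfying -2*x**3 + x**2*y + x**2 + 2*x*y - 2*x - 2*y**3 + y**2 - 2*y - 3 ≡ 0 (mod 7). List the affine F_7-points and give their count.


Affine F_7-points: {(0, 5), (2, 1), (3, 1), (4, 2), (4, 4), (4, 5), (5, 0), (6, 5)}; count = 8.

For each of the 49 pairs (x, y) ∈ F_7², evaluate f(x, y) mod 7. Record the zeros.
  x = 0: [0↦4, 1↦1, 2↦2, 3↦2, 4↦3, 5↦0, 6↦2]  zeros at y ∈ {5}
  x = 1: [0↦1, 1↦1, 2↦5, 3↦1, 4↦5, 5↦5, 6↦3]  zeros at y ∈ ∅
  x = 2: [0↦2, 1↦0, 2↦2, 3↦3, 4↦5, 5↦3, 6↦6]  zeros at y ∈ {1}
  x = 3: [0↦2, 1↦0, 2↦2, 3↦3, 4↦5, 5↦3, 6↦6]  zeros at y ∈ {1}
  x = 4: [0↦3, 1↦3, 2↦0, 3↦3, 4↦0, 5↦0, 6↦5]  zeros at y ∈ {2, 4, 5}
  x = 5: [0↦0, 1↦4, 2↦5, 3↦5, 4↦6, 5↦3, 6↦5]  zeros at y ∈ {0}
  x = 6: [0↦2, 1↦5, 2↦5, 3↦4, 4↦4, 5↦0, 6↦1]  zeros at y ∈ {5}
Collecting zeros: affine points = {(0, 5), (2, 1), (3, 1), (4, 2), (4, 4), (4, 5), (5, 0), (6, 5)}.
Total count |C(F_7)_aff| = 8.


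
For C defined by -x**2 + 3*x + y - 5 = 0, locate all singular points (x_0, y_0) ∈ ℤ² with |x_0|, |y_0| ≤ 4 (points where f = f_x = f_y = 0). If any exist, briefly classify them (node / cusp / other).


No singular points in the scanned grid; C is smooth there.

Compute partial derivatives:
  f_x = 3 - 2*x.
  f_y = 1.
f_y = 1 is a nonzero constant, so f_y never vanishes: no point (x, y) can satisfy f = f_x = f_y = 0. In particular no (x, y) ∈ {−4, ..., 4}² is singular; the curve is smooth.


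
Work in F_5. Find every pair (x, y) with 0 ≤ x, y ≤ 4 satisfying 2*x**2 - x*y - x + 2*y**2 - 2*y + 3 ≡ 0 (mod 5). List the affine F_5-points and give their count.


Affine F_5-points: {(0, 3), (2, 3), (2, 4), (3, 1), (3, 4)}; count = 5.

For each of the 25 pairs (x, y) ∈ F_5², evaluate f(x, y) mod 5. Record the zeros.
  x = 0: [0↦3, 1↦3, 2↦2, 3↦0, 4↦2]  zeros at y ∈ {3}
  x = 1: [0↦4, 1↦3, 2↦1, 3↦3, 4↦4]  zeros at y ∈ ∅
  x = 2: [0↦4, 1↦2, 2↦4, 3↦0, 4↦0]  zeros at y ∈ {3, 4}
  x = 3: [0↦3, 1↦0, 2↦1, 3↦1, 4↦0]  zeros at y ∈ {1, 4}
  x = 4: [0↦1, 1↦2, 2↦2, 3↦1, 4↦4]  zeros at y ∈ ∅
Collecting zeros: affine points = {(0, 3), (2, 3), (2, 4), (3, 1), (3, 4)}.
Total count |C(F_5)_aff| = 5.


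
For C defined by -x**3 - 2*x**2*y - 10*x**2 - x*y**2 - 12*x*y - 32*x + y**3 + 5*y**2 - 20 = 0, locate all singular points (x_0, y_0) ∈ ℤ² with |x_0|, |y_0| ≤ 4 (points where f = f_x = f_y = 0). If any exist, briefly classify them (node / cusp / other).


Singular points: {(-2, -2)}; classification: cusp.

Compute partial derivatives:
  f_x = -3*x**2 - 4*x*y - 20*x - y**2 - 12*y - 32.
  f_y = -2*x**2 - 2*x*y - 12*x + 3*y**2 + 10*y.
Scan x_0 ∈ {−4, ..., 4}. For each x_0, f_y(x_0, y) is a polynomial in y; find its integer roots y ∈ {−4, ..., 4}, then test f_x and f at those candidates.
  x = -4: f_y(-4, y) = 3*y**2 + 18*y + 16; no integer root y with |y| ≤ 4.
  x = -3: f_y(-3, y) = 3*y**2 + 16*y + 18; no integer root y with |y| ≤ 4.
  x = -2: f_y(-2, y) = 3*y**2 + 14*y + 16; vanishes at y ∈ {-2}. (-2, -2): f_x = 0, f = 0 — SINGULAR.
  x = -1: f_y(-1, y) = 3*y**2 + 12*y + 10; no integer root y with |y| ≤ 4.
  x = 0: f_y(0, y) = 3*y**2 + 10*y; vanishes at y ∈ {0}. (0, 0): f_x = -32 ≠ 0.
  x = 1: f_y(1, y) = 3*y**2 + 8*y - 14; no integer root y with |y| ≤ 4.
  x = 2: f_y(2, y) = 3*y**2 + 6*y - 32; no integer root y with |y| ≤ 4.
  x = 3: f_y(3, y) = 3*y**2 + 4*y - 54; no integer root y with |y| ≤ 4.
  x = 4: f_y(4, y) = 3*y**2 + 2*y - 80; no integer root y with |y| ≤ 4.
Only singular point on the grid: (-2, -2).
Classify: substitute x = -2 + u, y = -2 + v and expand: f = -u**3 - 2*u**2*v - u*v**2 + v**3 + v**2.
No constant or linear terms (consistent with a singular point). Quadratic part: v**2. Cubic part: -u**3 - 2*u**2*v - u*v**2 + v**3.
The quadratic part v**2 is a perfect square, so there is a single (double) tangent line v = 0, i.e. y = -2. Restricting the cubic part to that line (v = 0) leaves -u**3 ≠ 0, so f is not divisible by v and the branch is v² ≈ u**3 to lowest order — this is a cusp.
Classification: cusp.


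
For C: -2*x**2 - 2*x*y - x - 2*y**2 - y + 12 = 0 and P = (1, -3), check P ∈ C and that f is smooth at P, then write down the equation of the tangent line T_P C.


Tangent line at P: x + 9*y + 26 = 0.

Step 1: f(1, -3) = 0, so P lies on C.
Step 2: partial derivatives
  f_x(x, y) = -4*x - 2*y - 1, f_y(x, y) = -2*x - 4*y - 1.
  f_x(P) = 1, f_y(P) = 9 (gradient nonzero, so P is smooth).
Step 3: tangent line at P: 1·(x − 1) + 9·(y − -3) = 0.
Expanding: x + 9*y + 26 = 0.


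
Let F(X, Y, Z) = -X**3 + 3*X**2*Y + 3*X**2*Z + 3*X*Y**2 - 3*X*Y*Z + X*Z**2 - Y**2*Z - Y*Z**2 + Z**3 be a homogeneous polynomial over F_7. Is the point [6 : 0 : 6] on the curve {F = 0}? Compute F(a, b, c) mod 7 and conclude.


F(6,0,6) ≡ 3 (mod 7); P is NOT on the curve.

Evaluate F(6, 0, 6) term-by-term (mod 7).
  -X**3 ↦ -1·216·1·1 = -216
  3*X**2*Y ↦ 3·36·0·1 = 0
  3*X**2*Z ↦ 3·36·1·6 = 648
  3*X*Y**2 ↦ 3·6·0·1 = 0
  -3*X*Y*Z ↦ -3·6·0·6 = 0
  X*Z**2 ↦ 1·6·1·36 = 216
  -Y**2*Z ↦ -1·1·0·6 = 0
  -Y*Z**2 ↦ -1·1·0·36 = 0
  Z**3 ↦ 1·1·1·216 = 216
Sum: F(6, 0, 6) = (-216) + (0) + (648) + (0) + (0) + (216) + (0) + (0) + (216) = 864.
Reducing mod 7: 864 ≡ 3 (mod 7).
Since F(a, b, c) ≡ 3 ≠ 0 (mod 7), P does NOT lie on the curve.


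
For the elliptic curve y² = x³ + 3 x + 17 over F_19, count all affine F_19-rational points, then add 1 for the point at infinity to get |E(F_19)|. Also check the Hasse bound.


Affine points = {(0, 6), (0, 13), (4, 6), (4, 13), (5, 9), (5, 10), (6, 2), (6, 17), (7, 1), (7, 18), (13, 7), (13, 12), (15, 6), (15, 13), (16, 0)}; affine count = 15; |E(F_19)| = 16.

Discriminant check: Δ ∝ 4a³ + 27b² = 4·3³ + 27·17² = 4·27 + 27·289 ≡ 7 (mod 19). Nonzero ⇒ E is nonsingular.
For each x ∈ F_19, compute rhs = x³ + 3·x + 17 mod 19, then count y ∈ F_19 with y² ≡ rhs.
  x = 0: rhs = 17, matching y values: 6, 13 (2 points).
  x = 1: rhs = 2, matching y values: none (0 points).
  x = 2: rhs = 12, matching y values: none (0 points).
  x = 3: rhs = 15, matching y values: none (0 points).
  x = 4: rhs = 17, matching y values: 6, 13 (2 points).
  x = 5: rhs = 5, matching y values: 9, 10 (2 points).
  x = 6: rhs = 4, matching y values: 2, 17 (2 points).
  x = 7: rhs = 1, matching y values: 1, 18 (2 points).
  x = 8: rhs = 2, matching y values: none (0 points).
  x = 9: rhs = 13, matching y values: none (0 points).
  x = 10: rhs = 2, matching y values: none (0 points).
  x = 11: rhs = 13, matching y values: none (0 points).
  x = 12: rhs = 14, matching y values: none (0 points).
  x = 13: rhs = 11, matching y values: 7, 12 (2 points).
  x = 14: rhs = 10, matching y values: none (0 points).
  x = 15: rhs = 17, matching y values: 6, 13 (2 points).
  x = 16: rhs = 0, matching y values: 0 (1 points).
  x = 17: rhs = 3, matching y values: none (0 points).
  x = 18: rhs = 13, matching y values: none (0 points).
Total affine count: 15.
Full point count |E(F_19)| = 15 + 1 = 16.
Hasse bound: |16 − (19+1)| = |-4| = 4 ≤ 2√19 ≈ 8.7178 ✓.


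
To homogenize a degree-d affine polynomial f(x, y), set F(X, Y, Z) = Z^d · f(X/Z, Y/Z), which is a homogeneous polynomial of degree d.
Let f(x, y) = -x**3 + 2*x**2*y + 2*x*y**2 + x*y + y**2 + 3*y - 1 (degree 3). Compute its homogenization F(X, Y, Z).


F(X, Y, Z) = -X**3 + 2*X**2*Y + 2*X*Y**2 + X*Y*Z + Y**2*Z + 3*Y*Z**2 - Z**3

deg(f) = 3.
Substitute x = X/Z, y = Y/Z into f, then multiply by Z^3.
  monomial -1·x^3·y^0 ↦ -1·X^3·Y^0·Z^0.
  monomial 2·x^2·y^1 ↦ 2·X^2·Y^1·Z^0.
  monomial 2·x^1·y^2 ↦ 2·X^1·Y^2·Z^0.
  monomial 1·x^1·y^1 ↦ 1·X^1·Y^1·Z^1.
  monomial 1·x^0·y^2 ↦ 1·X^0·Y^2·Z^1.
  monomial 3·x^0·y^1 ↦ 3·X^0·Y^1·Z^2.
  monomial -1·x^0·y^0 ↦ -1·X^0·Y^0·Z^3.
Collecting: F(X, Y, Z) = -X**3 + 2*X**2*Y + 2*X*Y**2 + X*Y*Z + Y**2*Z + 3*Y*Z**2 - Z**3.


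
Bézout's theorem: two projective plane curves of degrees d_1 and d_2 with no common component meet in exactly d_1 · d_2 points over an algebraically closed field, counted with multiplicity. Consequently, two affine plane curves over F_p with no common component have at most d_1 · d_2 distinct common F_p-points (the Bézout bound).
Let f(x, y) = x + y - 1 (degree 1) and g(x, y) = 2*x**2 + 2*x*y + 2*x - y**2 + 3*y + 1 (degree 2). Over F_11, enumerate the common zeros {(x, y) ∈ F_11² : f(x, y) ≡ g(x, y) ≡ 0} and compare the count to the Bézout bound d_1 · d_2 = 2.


Common zeros: ∅; count = 0; Bézout bound = 2.

deg(f) = 1, deg(g) = 2, so Bézout bound = 2.
Scan x ∈ F_11. For each x, list the y ∈ F_11 with f(x, y) ≡ 0 and those with g(x, y) ≡ 0 (mod 11); the common zeros in that column are the intersection.
  x = 0: f ≡ 0 at y ∈ {1}; g ≡ 0 at y ∈ ∅; common: ∅.
  x = 1: f ≡ 0 at y ∈ {0}; g ≡ 0 at y ∈ {2, 3}; common: ∅.
  x = 2: f ≡ 0 at y ∈ {10}; g ≡ 0 at y ∈ ∅; common: ∅.
  x = 3: f ≡ 0 at y ∈ {9}; g ≡ 0 at y ∈ {1, 8}; common: ∅.
  x = 4: f ≡ 0 at y ∈ {8}; g ≡ 0 at y ∈ ∅; common: ∅.
  x = 5: f ≡ 0 at y ∈ {7}; g ≡ 0 at y ∈ ∅; common: ∅.
  x = 6: f ≡ 0 at y ∈ {6}; g ≡ 0 at y ∈ {1, 3}; common: ∅.
  x = 7: f ≡ 0 at y ∈ {5}; g ≡ 0 at y ∈ {2, 4}; common: ∅.
  x = 8: f ≡ 0 at y ∈ {4}; g ≡ 0 at y ∈ ∅; common: ∅.
  x = 9: f ≡ 0 at y ∈ {3}; g ≡ 0 at y ∈ ∅; common: ∅.
  x = 10: f ≡ 0 at y ∈ {2}; g ≡ 0 at y ∈ {4, 8}; common: ∅.
Collecting: common zeros = ∅, so the count is 0.
Comparison with the Bézout bound: 0 ≤ 2 = deg(f)·deg(g), as expected for curves with no common component (the affine F_11-count falls short of the bound because intersections may lie at infinity, over extension fields, or carry multiplicity).
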